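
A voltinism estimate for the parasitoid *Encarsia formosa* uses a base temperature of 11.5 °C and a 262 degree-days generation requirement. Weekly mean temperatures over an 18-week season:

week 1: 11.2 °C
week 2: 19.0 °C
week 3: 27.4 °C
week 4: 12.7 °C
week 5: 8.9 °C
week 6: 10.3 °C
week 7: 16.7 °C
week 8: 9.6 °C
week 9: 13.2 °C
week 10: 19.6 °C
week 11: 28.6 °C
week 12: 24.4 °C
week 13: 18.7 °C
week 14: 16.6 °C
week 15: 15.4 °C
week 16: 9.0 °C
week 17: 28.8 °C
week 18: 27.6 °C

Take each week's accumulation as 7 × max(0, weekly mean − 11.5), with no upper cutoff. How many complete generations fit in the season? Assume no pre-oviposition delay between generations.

3 generations

Weekly DD (7 × max(0, T̄ − 11.5)): 0.0, 52.5, 111.3, 8.4, 0.0, 0.0, 36.4, 0.0, 11.9, 56.7, 119.7, 90.3, 50.4, 35.7, 27.3, 0.0, 121.1, 112.7.
Season total = 834.4 DD.
Complete generations = ⌊834.4 / 262⌋ = 3.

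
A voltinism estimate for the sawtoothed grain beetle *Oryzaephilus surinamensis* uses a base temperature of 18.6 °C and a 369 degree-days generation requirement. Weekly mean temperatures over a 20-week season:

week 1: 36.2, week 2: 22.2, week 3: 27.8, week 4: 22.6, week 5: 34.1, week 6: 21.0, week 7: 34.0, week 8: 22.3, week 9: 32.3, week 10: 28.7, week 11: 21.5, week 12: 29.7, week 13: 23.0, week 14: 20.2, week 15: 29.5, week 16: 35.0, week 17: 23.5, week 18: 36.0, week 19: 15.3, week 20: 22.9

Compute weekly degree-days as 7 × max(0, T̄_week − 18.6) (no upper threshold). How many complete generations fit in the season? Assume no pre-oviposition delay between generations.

Weekly DD (7 × max(0, T̄ − 18.6)): 123.2, 25.2, 64.4, 28.0, 108.5, 16.8, 107.8, 25.9, 95.9, 70.7, 20.3, 77.7, 30.8, 11.2, 76.3, 114.8, 34.3, 121.8, 0.0, 30.1.
Season total = 1183.7 DD.
Complete generations = ⌊1183.7 / 369⌋ = 3.

3 generations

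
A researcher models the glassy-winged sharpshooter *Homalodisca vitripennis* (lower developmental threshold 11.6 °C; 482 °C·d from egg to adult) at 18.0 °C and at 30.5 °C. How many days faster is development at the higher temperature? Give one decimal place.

At 18.0 °C: 482 / (18.0 − 11.6) = 482 / 6.4 = 75.312 d.
At 30.5 °C: 482 / (30.5 − 11.6) = 482 / 18.9 = 25.503 d.
Difference = |75.312 − 25.503| = 49.810 ≈ 49.8 days.

49.8 days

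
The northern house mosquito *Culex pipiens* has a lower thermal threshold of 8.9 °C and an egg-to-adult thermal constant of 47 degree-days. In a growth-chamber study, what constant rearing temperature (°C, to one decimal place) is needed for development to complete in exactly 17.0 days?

Required daily accumulation = 47 / 17.0 = 2.765 DD/day.
T = T_base + 2.765 = 8.9 + 2.765 = 11.665 ≈ 11.7 °C.

11.7 °C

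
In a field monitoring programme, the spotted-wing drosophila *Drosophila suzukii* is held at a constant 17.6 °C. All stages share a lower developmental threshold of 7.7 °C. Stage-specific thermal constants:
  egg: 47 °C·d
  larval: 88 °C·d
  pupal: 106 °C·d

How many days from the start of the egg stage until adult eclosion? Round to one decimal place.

24.3 days

Daily accumulation at 17.6 °C = 17.6 − 7.7 = 9.9 DD/day.
Total K = 47 + 88 + 106 = 241 DD.
Total duration = 241 / 9.9 = 24.343 ≈ 24.3 days.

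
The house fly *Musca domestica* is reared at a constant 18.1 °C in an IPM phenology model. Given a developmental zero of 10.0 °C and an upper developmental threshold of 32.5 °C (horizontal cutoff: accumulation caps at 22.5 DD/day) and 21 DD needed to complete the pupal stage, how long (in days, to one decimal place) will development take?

2.6 days

Daily accumulation = 18.1 − 10.0 = 8.1 DD/day.
Duration = 21 / 8.1 = 2.593 ≈ 2.6 days.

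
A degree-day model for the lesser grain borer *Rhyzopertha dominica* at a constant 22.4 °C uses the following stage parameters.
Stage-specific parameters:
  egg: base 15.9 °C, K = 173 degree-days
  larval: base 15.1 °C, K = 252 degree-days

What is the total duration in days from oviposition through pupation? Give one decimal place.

egg: 173 / (22.4 − 15.9) = 173 / 6.5 = 26.615 d.
larval: 252 / (22.4 − 15.1) = 252 / 7.3 = 34.521 d.
Sum = 61.136 ≈ 61.1 days.

61.1 days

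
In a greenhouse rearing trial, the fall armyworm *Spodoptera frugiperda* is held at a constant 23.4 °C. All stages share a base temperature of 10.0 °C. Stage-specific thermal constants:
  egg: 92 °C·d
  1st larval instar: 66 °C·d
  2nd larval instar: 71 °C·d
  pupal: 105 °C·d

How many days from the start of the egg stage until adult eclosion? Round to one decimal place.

Daily accumulation at 23.4 °C = 23.4 − 10.0 = 13.4 DD/day.
Total K = 92 + 66 + 71 + 105 = 334 DD.
Total duration = 334 / 13.4 = 24.925 ≈ 24.9 days.

24.9 days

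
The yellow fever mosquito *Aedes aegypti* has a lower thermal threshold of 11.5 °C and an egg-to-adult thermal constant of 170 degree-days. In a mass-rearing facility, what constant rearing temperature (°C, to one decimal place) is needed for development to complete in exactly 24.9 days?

Required daily accumulation = 170 / 24.9 = 6.827 DD/day.
T = T_base + 6.827 = 11.5 + 6.827 = 18.327 ≈ 18.3 °C.

18.3 °C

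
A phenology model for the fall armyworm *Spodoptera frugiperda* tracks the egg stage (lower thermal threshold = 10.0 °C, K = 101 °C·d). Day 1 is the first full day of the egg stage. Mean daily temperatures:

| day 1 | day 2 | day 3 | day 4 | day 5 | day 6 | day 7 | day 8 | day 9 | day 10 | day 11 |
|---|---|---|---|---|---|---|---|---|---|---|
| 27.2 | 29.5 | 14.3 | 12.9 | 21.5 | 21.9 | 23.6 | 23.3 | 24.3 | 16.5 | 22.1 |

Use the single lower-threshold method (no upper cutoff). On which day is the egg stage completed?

day 9

Daily DD above 10.0 °C: 17.2, 19.5, 4.3, 2.9, 11.5, 11.9, 13.6, 13.3, 14.3, 6.5, 12.1.
Cumulative: 17.2, 36.7, 41.0, 43.9, 55.4, 67.3, 80.9, 94.2, 108.5, 115.0, 127.1.
The total first reaches 101 DD on day 9.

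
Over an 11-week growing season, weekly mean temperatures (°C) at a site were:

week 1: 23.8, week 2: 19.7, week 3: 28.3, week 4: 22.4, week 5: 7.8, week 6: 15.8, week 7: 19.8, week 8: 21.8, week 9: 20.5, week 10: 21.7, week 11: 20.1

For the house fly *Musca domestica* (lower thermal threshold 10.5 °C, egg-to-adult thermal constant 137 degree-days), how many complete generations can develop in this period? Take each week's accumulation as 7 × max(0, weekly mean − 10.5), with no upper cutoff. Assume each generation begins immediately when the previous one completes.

Weekly DD (7 × max(0, T̄ − 10.5)): 93.1, 64.4, 124.6, 83.3, 0.0, 37.1, 65.1, 79.1, 70.0, 78.4, 67.2.
Season total = 762.3 DD.
Complete generations = ⌊762.3 / 137⌋ = 5.

5 generations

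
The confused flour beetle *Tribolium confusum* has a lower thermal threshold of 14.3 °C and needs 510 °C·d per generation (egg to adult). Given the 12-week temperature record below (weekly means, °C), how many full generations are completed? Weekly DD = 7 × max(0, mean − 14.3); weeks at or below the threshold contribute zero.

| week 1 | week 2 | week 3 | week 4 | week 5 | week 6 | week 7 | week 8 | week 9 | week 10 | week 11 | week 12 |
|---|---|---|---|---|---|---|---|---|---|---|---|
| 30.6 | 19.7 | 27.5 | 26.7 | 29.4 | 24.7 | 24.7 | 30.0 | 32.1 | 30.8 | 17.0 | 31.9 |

Weekly DD (7 × max(0, T̄ − 14.3)): 114.1, 37.8, 92.4, 86.8, 105.7, 72.8, 72.8, 109.9, 124.6, 115.5, 18.9, 123.2.
Season total = 1074.5 DD.
Complete generations = ⌊1074.5 / 510⌋ = 2.

2 generations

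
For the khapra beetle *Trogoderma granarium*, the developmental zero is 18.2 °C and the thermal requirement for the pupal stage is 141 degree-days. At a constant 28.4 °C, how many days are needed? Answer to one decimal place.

Daily accumulation = 28.4 − 18.2 = 10.2 DD/day.
Duration = 141 / 10.2 = 13.824 ≈ 13.8 days.

13.8 days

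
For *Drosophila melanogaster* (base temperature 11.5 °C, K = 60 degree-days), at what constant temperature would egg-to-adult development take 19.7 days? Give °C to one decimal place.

14.5 °C

Required daily accumulation = 60 / 19.7 = 3.046 DD/day.
T = T_base + 3.046 = 11.5 + 3.046 = 14.546 ≈ 14.5 °C.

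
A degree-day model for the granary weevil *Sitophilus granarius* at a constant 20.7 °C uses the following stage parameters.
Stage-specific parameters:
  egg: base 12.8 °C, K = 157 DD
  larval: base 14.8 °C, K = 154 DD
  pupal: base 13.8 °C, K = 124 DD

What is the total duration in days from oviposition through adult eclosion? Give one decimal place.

63.9 days

egg: 157 / (20.7 − 12.8) = 157 / 7.9 = 19.873 d.
larval: 154 / (20.7 − 14.8) = 154 / 5.9 = 26.102 d.
pupal: 124 / (20.7 − 13.8) = 124 / 6.9 = 17.971 d.
Sum = 63.946 ≈ 63.9 days.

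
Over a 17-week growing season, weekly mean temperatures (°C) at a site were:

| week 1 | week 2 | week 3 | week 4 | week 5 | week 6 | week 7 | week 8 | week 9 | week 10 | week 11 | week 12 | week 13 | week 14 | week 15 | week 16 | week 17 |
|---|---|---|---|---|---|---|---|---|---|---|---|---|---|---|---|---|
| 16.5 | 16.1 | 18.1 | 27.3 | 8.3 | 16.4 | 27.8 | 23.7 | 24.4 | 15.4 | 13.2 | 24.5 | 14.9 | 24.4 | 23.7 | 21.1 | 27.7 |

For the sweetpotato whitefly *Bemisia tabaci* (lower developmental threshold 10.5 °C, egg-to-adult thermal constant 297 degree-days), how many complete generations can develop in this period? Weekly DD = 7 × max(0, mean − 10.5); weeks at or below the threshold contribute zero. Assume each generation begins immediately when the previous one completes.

Weekly DD (7 × max(0, T̄ − 10.5)): 42.0, 39.2, 53.2, 117.6, 0.0, 41.3, 121.1, 92.4, 97.3, 34.3, 18.9, 98.0, 30.8, 97.3, 92.4, 74.2, 120.4.
Season total = 1170.4 DD.
Complete generations = ⌊1170.4 / 297⌋ = 3.

3 generations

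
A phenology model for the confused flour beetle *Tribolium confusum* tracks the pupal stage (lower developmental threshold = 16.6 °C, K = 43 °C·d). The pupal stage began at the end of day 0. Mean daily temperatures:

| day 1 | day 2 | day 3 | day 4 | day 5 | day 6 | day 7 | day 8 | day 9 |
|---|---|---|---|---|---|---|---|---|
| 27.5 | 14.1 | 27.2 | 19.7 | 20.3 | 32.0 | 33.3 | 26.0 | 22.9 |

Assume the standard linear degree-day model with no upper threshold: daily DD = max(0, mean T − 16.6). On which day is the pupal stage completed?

day 6

Daily DD above 16.6 °C: 10.9, 0.0, 10.6, 3.1, 3.7, 15.4, 16.7, 9.4, 6.3.
Cumulative: 10.9, 10.9, 21.5, 24.6, 28.3, 43.7, 60.4, 69.8, 76.1.
The total first reaches 43 DD on day 6.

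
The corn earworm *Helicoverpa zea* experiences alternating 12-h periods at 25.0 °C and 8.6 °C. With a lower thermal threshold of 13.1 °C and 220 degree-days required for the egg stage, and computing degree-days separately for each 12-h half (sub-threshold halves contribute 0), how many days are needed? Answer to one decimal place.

37.0 days

Day half: max(0, 25.0 − 13.1) × 0.5 = 11.9 × 0.5 = 5.95 DD.
Night half: max(0, 8.6 − 13.1) × 0.5 = 0.0 × 0.5 = 0.00 DD.
Per 24 h: 5.95 DD/day.
Duration = 220 / 5.95 = 36.975 ≈ 37.0 days.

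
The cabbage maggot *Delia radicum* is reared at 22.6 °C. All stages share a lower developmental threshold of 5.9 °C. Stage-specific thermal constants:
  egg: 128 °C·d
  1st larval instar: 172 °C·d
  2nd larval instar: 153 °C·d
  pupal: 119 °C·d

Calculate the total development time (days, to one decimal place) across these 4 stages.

34.3 days

Daily accumulation at 22.6 °C = 22.6 − 5.9 = 16.7 DD/day.
Total K = 128 + 172 + 153 + 119 = 572 DD.
Total duration = 572 / 16.7 = 34.251 ≈ 34.3 days.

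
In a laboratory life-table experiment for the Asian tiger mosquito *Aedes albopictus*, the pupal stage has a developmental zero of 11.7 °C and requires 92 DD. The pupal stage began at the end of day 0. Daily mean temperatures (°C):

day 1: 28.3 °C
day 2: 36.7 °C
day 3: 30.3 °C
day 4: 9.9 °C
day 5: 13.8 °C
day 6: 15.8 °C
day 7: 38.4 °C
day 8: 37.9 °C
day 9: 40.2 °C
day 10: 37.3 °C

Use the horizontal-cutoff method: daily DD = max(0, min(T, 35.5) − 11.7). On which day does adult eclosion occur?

day 8

Daily DD above 11.7 °C (capped at 23.8): 16.6, 23.8, 18.6, 0.0, 2.1, 4.1, 23.8, 23.8, 23.8, 23.8.
Cumulative: 16.6, 40.4, 59.0, 59.0, 61.1, 65.2, 89.0, 112.8, 136.6, 160.4.
The total first reaches 92 DD on day 8.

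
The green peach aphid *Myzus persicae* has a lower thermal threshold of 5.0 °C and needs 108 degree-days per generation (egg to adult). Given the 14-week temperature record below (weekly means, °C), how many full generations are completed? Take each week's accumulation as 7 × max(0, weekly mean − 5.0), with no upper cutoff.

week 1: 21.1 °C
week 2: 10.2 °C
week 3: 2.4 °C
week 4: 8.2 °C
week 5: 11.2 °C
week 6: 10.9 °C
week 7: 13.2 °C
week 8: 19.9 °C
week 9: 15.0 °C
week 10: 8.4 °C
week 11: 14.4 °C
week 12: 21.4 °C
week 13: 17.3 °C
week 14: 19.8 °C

8 generations

Weekly DD (7 × max(0, T̄ − 5.0)): 112.7, 36.4, 0.0, 22.4, 43.4, 41.3, 57.4, 104.3, 70.0, 23.8, 65.8, 114.8, 86.1, 103.6.
Season total = 882.0 DD.
Complete generations = ⌊882.0 / 108⌋ = 8.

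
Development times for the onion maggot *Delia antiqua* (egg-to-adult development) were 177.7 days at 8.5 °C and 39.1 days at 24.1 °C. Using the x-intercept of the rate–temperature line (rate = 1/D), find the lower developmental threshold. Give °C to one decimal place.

Linear rate model ⇒ the product D·(T − T_b) is constant across temperatures.
177.7·(8.5 − T_b) = 39.1·(24.1 − T_b)
T_b = (177.7·8.5 − 39.1·24.1) / (177.7 − 39.1) = 568.14 / 138.6 = 4.099 °C ≈ 4.1 °C.

4.1 °C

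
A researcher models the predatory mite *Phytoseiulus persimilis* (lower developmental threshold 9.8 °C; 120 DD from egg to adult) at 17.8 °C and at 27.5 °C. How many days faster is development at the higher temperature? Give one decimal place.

8.2 days

At 17.8 °C: 120 / (17.8 − 9.8) = 120 / 8.0 = 15.000 d.
At 27.5 °C: 120 / (27.5 − 9.8) = 120 / 17.7 = 6.780 d.
Difference = |15.000 − 6.780| = 8.220 ≈ 8.2 days.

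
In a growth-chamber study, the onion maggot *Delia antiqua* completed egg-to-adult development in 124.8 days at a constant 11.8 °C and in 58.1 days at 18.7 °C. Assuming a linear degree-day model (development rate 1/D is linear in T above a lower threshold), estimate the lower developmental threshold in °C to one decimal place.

5.8 °C

Under the model K = D·(T − T_b), so D₁·(T₁ − T_b) = D₂·(T₂ − T_b).
124.8·(11.8 − T_b) = 58.1·(18.7 − T_b)
T_b = (124.8·11.8 − 58.1·18.7) / (124.8 − 58.1) = 386.17 / 66.7 = 5.790 °C ≈ 5.8 °C.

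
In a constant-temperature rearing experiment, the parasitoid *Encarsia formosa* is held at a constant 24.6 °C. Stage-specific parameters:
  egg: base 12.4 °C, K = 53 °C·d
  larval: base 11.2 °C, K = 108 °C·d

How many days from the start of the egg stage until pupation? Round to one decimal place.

12.4 days

egg: 53 / (24.6 − 12.4) = 53 / 12.2 = 4.344 d.
larval: 108 / (24.6 − 11.2) = 108 / 13.4 = 8.060 d.
Sum = 12.404 ≈ 12.4 days.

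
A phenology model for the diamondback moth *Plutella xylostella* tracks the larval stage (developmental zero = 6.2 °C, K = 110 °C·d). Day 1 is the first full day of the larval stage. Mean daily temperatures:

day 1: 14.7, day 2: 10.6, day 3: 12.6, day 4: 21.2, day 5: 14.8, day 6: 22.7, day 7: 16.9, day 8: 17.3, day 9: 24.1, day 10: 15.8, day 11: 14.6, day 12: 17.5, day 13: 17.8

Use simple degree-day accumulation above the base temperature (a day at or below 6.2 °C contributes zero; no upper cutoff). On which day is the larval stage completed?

day 11

Daily DD above 6.2 °C: 8.5, 4.4, 6.4, 15.0, 8.6, 16.5, 10.7, 11.1, 17.9, 9.6, 8.4, 11.3, 11.6.
Cumulative: 8.5, 12.9, 19.3, 34.3, 42.9, 59.4, 70.1, 81.2, 99.1, 108.7, 117.1, 128.4, 140.0.
The total first reaches 110 DD on day 11.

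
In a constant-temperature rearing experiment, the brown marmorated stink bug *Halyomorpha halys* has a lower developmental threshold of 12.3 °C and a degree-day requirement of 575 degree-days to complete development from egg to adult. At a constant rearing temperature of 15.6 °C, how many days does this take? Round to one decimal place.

174.2 days

Daily accumulation = 15.6 − 12.3 = 3.3 DD/day.
Duration = 575 / 3.3 = 174.242 ≈ 174.2 days.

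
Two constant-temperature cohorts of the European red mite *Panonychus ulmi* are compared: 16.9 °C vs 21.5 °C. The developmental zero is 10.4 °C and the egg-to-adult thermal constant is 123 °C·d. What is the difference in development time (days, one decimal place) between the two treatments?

7.8 days

At 16.9 °C: 123 / (16.9 − 10.4) = 123 / 6.5 = 18.923 d.
At 21.5 °C: 123 / (21.5 − 10.4) = 123 / 11.1 = 11.081 d.
Difference = |18.923 − 11.081| = 7.842 ≈ 7.8 days.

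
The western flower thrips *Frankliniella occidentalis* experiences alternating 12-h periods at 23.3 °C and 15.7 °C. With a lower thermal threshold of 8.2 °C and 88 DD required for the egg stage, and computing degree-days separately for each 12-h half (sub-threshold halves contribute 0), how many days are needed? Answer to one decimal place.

7.8 days

Day half: max(0, 23.3 − 8.2) × 0.5 = 15.1 × 0.5 = 7.55 DD.
Night half: max(0, 15.7 − 8.2) × 0.5 = 7.5 × 0.5 = 3.75 DD.
Per 24 h: 11.30 DD/day.
Duration = 88 / 11.30 = 7.788 ≈ 7.8 days.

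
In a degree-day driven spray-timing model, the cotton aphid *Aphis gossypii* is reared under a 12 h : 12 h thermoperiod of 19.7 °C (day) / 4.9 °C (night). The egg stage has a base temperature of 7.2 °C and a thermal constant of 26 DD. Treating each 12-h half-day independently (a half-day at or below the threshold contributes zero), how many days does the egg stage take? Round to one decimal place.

Day half: max(0, 19.7 − 7.2) × 0.5 = 12.5 × 0.5 = 6.25 DD.
Night half: max(0, 4.9 − 7.2) × 0.5 = 0.0 × 0.5 = 0.00 DD.
Per 24 h: 6.25 DD/day.
Duration = 26 / 6.25 = 4.160 ≈ 4.2 days.

4.2 days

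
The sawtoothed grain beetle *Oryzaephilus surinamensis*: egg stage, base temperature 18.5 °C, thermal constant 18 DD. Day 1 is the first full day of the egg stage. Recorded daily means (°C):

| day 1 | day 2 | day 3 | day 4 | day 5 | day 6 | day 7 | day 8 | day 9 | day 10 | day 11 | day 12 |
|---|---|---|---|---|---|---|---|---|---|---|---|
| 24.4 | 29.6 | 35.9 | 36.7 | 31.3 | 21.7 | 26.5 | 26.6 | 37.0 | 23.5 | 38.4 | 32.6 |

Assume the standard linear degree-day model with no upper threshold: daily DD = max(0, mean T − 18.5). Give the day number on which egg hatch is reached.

Daily DD above 18.5 °C: 5.9, 11.1, 17.4, 18.2, 12.8, 3.2, 8.0, 8.1, 18.5, 5.0, 19.9, 14.1.
Cumulative: 5.9, 17.0, 34.4, 52.6, 65.4, 68.6, 76.6, 84.7, 103.2, 108.2, 128.1, 142.2.
The total first reaches 18 DD on day 3.

day 3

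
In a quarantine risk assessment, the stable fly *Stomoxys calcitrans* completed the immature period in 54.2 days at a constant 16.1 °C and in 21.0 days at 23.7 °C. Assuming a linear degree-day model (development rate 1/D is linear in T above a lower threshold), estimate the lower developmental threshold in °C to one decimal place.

Under the model K = D·(T − T_b), so D₁·(T₁ − T_b) = D₂·(T₂ − T_b).
54.2·(16.1 − T_b) = 21.0·(23.7 − T_b)
T_b = (54.2·16.1 − 21.0·23.7) / (54.2 − 21.0) = 374.92 / 33.2 = 11.293 °C ≈ 11.3 °C.

11.3 °C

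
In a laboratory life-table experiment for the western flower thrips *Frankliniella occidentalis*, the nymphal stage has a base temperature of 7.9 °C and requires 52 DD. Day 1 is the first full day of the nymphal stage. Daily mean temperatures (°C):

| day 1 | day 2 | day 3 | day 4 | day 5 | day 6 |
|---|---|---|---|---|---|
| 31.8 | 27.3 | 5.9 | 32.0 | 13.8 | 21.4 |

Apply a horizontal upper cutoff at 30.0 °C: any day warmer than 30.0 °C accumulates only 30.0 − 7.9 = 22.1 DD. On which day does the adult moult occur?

Daily DD above 7.9 °C (capped at 22.1): 22.1, 19.4, 0.0, 22.1, 5.9, 13.5.
Cumulative: 22.1, 41.5, 41.5, 63.6, 69.5, 83.0.
The total first reaches 52 DD on day 4.

day 4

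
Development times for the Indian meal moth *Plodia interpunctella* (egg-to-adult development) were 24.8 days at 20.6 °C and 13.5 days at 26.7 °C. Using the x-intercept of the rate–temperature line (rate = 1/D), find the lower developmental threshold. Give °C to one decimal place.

13.3 °C

Under the model K = D·(T − T_b), so D₁·(T₁ − T_b) = D₂·(T₂ − T_b).
24.8·(20.6 − T_b) = 13.5·(26.7 − T_b)
T_b = (24.8·20.6 − 13.5·26.7) / (24.8 − 13.5) = 150.43 / 11.3 = 13.312 °C ≈ 13.3 °C.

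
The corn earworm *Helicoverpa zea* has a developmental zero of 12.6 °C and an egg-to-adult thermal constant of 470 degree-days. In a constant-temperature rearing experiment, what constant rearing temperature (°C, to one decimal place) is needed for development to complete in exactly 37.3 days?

25.2 °C

Required daily accumulation = 470 / 37.3 = 12.601 DD/day.
T = T_base + 12.601 = 12.6 + 12.601 = 25.201 ≈ 25.2 °C.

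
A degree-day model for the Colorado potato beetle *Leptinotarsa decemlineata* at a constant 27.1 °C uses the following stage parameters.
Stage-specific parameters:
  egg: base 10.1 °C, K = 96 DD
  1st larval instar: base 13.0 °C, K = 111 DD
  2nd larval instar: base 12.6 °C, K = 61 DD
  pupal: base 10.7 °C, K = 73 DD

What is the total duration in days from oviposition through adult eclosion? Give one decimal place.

22.2 days

egg: 96 / (27.1 − 10.1) = 96 / 17.0 = 5.647 d.
1st larval instar: 111 / (27.1 − 13.0) = 111 / 14.1 = 7.872 d.
2nd larval instar: 61 / (27.1 − 12.6) = 61 / 14.5 = 4.207 d.
pupal: 73 / (27.1 − 10.7) = 73 / 16.4 = 4.451 d.
Sum = 22.178 ≈ 22.2 days.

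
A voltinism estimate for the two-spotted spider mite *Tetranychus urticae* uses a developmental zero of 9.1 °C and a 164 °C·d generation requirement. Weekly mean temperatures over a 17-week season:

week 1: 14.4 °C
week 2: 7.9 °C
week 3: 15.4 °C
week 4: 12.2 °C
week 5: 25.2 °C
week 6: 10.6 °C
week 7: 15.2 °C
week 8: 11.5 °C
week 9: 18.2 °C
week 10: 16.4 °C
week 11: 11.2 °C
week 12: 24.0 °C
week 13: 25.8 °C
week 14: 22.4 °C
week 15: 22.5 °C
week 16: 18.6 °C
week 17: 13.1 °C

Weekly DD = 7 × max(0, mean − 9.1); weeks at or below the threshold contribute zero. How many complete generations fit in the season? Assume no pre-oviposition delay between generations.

5 generations

Weekly DD (7 × max(0, T̄ − 9.1)): 37.1, 0.0, 44.1, 21.7, 112.7, 10.5, 42.7, 16.8, 63.7, 51.1, 14.7, 104.3, 116.9, 93.1, 93.8, 66.5, 28.0.
Season total = 917.7 DD.
Complete generations = ⌊917.7 / 164⌋ = 5.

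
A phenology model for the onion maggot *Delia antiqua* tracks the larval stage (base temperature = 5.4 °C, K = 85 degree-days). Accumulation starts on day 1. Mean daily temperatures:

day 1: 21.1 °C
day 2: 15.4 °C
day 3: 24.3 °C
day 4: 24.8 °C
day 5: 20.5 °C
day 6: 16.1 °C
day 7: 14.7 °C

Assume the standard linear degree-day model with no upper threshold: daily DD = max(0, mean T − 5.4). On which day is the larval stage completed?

day 6

Daily DD above 5.4 °C: 15.7, 10.0, 18.9, 19.4, 15.1, 10.7, 9.3.
Cumulative: 15.7, 25.7, 44.6, 64.0, 79.1, 89.8, 99.1.
The total first reaches 85 DD on day 6.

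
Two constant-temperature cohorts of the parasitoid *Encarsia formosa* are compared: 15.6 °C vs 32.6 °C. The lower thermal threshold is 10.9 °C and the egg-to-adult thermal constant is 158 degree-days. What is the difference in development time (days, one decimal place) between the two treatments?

26.3 days

At 15.6 °C: 158 / (15.6 − 10.9) = 158 / 4.7 = 33.617 d.
At 32.6 °C: 158 / (32.6 − 10.9) = 158 / 21.7 = 7.281 d.
Difference = |33.617 − 7.281| = 26.336 ≈ 26.3 days.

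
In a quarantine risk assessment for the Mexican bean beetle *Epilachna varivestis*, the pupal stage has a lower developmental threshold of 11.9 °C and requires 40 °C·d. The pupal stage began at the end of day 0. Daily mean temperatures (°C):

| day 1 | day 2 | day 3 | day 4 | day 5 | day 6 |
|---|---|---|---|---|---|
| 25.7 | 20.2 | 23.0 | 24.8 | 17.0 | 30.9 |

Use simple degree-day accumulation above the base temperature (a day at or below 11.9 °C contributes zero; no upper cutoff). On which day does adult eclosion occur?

Daily DD above 11.9 °C: 13.8, 8.3, 11.1, 12.9, 5.1, 19.0.
Cumulative: 13.8, 22.1, 33.2, 46.1, 51.2, 70.2.
The total first reaches 40 DD on day 4.

day 4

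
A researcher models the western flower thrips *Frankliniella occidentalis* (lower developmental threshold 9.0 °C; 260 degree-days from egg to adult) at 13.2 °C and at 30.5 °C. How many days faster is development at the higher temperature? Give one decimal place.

49.8 days

At 13.2 °C: 260 / (13.2 − 9.0) = 260 / 4.2 = 61.905 d.
At 30.5 °C: 260 / (30.5 − 9.0) = 260 / 21.5 = 12.093 d.
Difference = |61.905 − 12.093| = 49.812 ≈ 49.8 days.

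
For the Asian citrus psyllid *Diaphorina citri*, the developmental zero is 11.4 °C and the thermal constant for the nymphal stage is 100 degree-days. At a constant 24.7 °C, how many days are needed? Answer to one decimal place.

Daily accumulation = 24.7 − 11.4 = 13.3 DD/day.
Duration = 100 / 13.3 = 7.519 ≈ 7.5 days.

7.5 days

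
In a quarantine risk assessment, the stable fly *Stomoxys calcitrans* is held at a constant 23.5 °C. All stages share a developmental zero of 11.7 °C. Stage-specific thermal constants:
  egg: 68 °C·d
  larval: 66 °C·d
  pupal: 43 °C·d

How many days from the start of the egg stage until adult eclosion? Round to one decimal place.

15.0 days

Daily accumulation at 23.5 °C = 23.5 − 11.7 = 11.8 DD/day.
Total K = 68 + 66 + 43 = 177 DD.
Total duration = 177 / 11.8 = 15.000 ≈ 15.0 days.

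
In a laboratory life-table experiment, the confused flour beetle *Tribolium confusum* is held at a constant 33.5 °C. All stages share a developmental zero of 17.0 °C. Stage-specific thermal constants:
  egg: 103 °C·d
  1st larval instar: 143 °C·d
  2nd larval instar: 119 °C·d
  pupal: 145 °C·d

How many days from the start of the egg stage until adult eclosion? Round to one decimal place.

30.9 days

Daily accumulation at 33.5 °C = 33.5 − 17.0 = 16.5 DD/day.
Total K = 103 + 143 + 119 + 145 = 510 DD.
Total duration = 510 / 16.5 = 30.909 ≈ 30.9 days.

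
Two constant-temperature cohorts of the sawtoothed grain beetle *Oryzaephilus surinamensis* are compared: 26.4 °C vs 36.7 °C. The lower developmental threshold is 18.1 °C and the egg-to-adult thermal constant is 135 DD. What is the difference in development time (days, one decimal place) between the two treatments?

At 26.4 °C: 135 / (26.4 − 18.1) = 135 / 8.3 = 16.265 d.
At 36.7 °C: 135 / (36.7 − 18.1) = 135 / 18.6 = 7.258 d.
Difference = |16.265 − 7.258| = 9.007 ≈ 9.0 days.

9.0 days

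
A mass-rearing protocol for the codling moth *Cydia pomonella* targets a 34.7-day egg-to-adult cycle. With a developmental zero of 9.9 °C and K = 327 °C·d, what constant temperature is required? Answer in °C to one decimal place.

19.3 °C

Required daily accumulation = 327 / 34.7 = 9.424 DD/day.
T = T_base + 9.424 = 9.9 + 9.424 = 19.324 ≈ 19.3 °C.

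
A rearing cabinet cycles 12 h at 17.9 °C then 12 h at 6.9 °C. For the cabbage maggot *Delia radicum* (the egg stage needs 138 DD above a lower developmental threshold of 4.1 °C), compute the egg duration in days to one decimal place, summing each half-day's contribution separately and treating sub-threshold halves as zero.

Day half: max(0, 17.9 − 4.1) × 0.5 = 13.8 × 0.5 = 6.90 DD.
Night half: max(0, 6.9 − 4.1) × 0.5 = 2.8 × 0.5 = 1.40 DD.
Per 24 h: 8.30 DD/day.
Duration = 138 / 8.30 = 16.627 ≈ 16.6 days.

16.6 days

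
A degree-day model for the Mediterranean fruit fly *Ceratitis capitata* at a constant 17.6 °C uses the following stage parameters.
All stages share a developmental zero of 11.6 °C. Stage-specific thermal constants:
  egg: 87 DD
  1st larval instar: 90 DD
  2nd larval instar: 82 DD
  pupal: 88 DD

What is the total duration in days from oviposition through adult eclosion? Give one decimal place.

57.8 days

Daily accumulation at 17.6 °C = 17.6 − 11.6 = 6.0 DD/day.
Total K = 87 + 90 + 82 + 88 = 347 DD.
Total duration = 347 / 6.0 = 57.833 ≈ 57.8 days.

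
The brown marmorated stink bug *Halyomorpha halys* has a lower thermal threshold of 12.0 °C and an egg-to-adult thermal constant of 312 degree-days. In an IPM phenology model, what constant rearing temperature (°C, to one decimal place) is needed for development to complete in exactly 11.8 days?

Required daily accumulation = 312 / 11.8 = 26.441 DD/day.
T = T_base + 26.441 = 12.0 + 26.441 = 38.441 ≈ 38.4 °C.

38.4 °C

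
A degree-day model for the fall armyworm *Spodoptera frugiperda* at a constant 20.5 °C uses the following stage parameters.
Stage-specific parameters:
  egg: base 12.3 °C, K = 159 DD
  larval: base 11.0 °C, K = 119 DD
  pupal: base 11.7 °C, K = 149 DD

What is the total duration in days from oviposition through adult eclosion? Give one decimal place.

48.8 days

egg: 159 / (20.5 − 12.3) = 159 / 8.2 = 19.390 d.
larval: 119 / (20.5 − 11.0) = 119 / 9.5 = 12.526 d.
pupal: 149 / (20.5 − 11.7) = 149 / 8.8 = 16.932 d.
Sum = 48.848 ≈ 48.8 days.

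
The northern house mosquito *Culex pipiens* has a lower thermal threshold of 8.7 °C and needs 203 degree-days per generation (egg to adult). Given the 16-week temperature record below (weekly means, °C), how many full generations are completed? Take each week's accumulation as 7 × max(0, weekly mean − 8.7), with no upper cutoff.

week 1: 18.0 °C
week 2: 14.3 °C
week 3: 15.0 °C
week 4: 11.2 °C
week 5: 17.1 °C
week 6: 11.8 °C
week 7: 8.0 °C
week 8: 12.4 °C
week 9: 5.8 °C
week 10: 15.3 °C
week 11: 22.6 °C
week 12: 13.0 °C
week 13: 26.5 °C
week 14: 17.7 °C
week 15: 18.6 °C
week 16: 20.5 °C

3 generations

Weekly DD (7 × max(0, T̄ − 8.7)): 65.1, 39.2, 44.1, 17.5, 58.8, 21.7, 0.0, 25.9, 0.0, 46.2, 97.3, 30.1, 124.6, 63.0, 69.3, 82.6.
Season total = 785.4 DD.
Complete generations = ⌊785.4 / 203⌋ = 3.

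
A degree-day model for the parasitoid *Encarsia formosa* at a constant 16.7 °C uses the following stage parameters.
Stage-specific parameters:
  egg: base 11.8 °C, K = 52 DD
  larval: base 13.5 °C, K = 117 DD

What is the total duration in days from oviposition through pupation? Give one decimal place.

egg: 52 / (16.7 − 11.8) = 52 / 4.9 = 10.612 d.
larval: 117 / (16.7 − 13.5) = 117 / 3.2 = 36.563 d.
Sum = 47.175 ≈ 47.2 days.

47.2 days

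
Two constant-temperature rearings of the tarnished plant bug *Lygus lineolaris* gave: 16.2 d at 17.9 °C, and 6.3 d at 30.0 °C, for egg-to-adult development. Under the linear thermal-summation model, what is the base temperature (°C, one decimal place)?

Linear rate model ⇒ the product D·(T − T_b) is constant across temperatures.
16.2·(17.9 − T_b) = 6.3·(30.0 − T_b)
T_b = (16.2·17.9 − 6.3·30.0) / (16.2 − 6.3) = 100.98 / 9.9 = 10.200 °C ≈ 10.2 °C.

10.2 °C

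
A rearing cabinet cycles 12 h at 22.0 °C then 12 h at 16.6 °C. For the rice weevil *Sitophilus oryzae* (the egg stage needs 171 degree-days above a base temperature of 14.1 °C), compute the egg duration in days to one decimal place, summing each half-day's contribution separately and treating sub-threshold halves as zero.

Day half: max(0, 22.0 − 14.1) × 0.5 = 7.9 × 0.5 = 3.95 DD.
Night half: max(0, 16.6 − 14.1) × 0.5 = 2.5 × 0.5 = 1.25 DD.
Per 24 h: 5.20 DD/day.
Duration = 171 / 5.20 = 32.885 ≈ 32.9 days.

32.9 days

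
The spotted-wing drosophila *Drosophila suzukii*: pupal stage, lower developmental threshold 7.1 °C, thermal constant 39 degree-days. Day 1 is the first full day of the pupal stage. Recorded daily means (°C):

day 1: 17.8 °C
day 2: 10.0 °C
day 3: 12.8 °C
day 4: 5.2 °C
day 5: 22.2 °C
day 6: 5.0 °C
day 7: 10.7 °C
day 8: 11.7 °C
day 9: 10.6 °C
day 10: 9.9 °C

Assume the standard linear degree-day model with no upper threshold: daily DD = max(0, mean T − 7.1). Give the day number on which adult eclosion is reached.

day 8

Daily DD above 7.1 °C: 10.7, 2.9, 5.7, 0.0, 15.1, 0.0, 3.6, 4.6, 3.5, 2.8.
Cumulative: 10.7, 13.6, 19.3, 19.3, 34.4, 34.4, 38.0, 42.6, 46.1, 48.9.
The total first reaches 39 DD on day 8.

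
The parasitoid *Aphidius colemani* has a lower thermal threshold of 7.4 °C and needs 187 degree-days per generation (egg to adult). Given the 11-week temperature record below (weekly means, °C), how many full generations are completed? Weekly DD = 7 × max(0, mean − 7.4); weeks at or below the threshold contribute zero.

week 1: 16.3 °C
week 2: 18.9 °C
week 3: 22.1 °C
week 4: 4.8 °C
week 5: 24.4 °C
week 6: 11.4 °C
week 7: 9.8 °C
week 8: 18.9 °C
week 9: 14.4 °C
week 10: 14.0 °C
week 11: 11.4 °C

Weekly DD (7 × max(0, T̄ − 7.4)): 62.3, 80.5, 102.9, 0.0, 119.0, 28.0, 16.8, 80.5, 49.0, 46.2, 28.0.
Season total = 613.2 DD.
Complete generations = ⌊613.2 / 187⌋ = 3.

3 generations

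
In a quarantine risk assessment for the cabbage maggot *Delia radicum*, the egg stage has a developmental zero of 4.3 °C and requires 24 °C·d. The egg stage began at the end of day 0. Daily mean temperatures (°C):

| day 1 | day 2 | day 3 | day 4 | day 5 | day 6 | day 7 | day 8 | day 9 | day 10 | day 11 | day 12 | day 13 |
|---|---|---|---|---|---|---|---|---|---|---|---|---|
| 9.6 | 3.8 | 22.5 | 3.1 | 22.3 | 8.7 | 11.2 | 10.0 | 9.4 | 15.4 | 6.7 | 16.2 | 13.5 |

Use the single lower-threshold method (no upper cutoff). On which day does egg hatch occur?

day 5

Daily DD above 4.3 °C: 5.3, 0.0, 18.2, 0.0, 18.0, 4.4, 6.9, 5.7, 5.1, 11.1, 2.4, 11.9, 9.2.
Cumulative: 5.3, 5.3, 23.5, 23.5, 41.5, 45.9, 52.8, 58.5, 63.6, 74.7, 77.1, 89.0, 98.2.
The total first reaches 24 DD on day 5.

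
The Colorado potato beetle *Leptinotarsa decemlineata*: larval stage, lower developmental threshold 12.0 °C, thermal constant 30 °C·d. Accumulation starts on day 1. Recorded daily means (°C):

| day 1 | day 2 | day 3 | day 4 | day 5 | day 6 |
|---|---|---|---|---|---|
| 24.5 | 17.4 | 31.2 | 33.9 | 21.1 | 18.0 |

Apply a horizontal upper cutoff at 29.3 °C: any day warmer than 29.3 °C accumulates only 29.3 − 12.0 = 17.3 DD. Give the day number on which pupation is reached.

Daily DD above 12.0 °C (capped at 17.3): 12.5, 5.4, 17.3, 17.3, 9.1, 6.0.
Cumulative: 12.5, 17.9, 35.2, 52.5, 61.6, 67.6.
The total first reaches 30 DD on day 3.

day 3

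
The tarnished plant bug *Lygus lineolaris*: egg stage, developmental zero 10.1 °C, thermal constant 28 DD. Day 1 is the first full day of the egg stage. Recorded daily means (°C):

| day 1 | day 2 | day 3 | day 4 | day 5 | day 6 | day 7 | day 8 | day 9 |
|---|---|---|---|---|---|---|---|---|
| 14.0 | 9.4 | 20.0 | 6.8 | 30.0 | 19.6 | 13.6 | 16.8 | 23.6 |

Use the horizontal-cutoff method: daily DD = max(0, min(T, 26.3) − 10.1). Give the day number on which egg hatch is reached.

day 5

Daily DD above 10.1 °C (capped at 16.2): 3.9, 0.0, 9.9, 0.0, 16.2, 9.5, 3.5, 6.7, 13.5.
Cumulative: 3.9, 3.9, 13.8, 13.8, 30.0, 39.5, 43.0, 49.7, 63.2.
The total first reaches 28 DD on day 5.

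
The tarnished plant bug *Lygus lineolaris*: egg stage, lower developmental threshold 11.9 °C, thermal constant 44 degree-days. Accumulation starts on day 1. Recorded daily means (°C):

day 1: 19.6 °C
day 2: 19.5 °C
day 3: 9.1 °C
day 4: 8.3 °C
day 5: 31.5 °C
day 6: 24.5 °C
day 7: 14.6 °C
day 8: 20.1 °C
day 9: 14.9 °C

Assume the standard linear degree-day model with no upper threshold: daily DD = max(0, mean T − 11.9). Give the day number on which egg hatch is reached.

Daily DD above 11.9 °C: 7.7, 7.6, 0.0, 0.0, 19.6, 12.6, 2.7, 8.2, 3.0.
Cumulative: 7.7, 15.3, 15.3, 15.3, 34.9, 47.5, 50.2, 58.4, 61.4.
The total first reaches 44 DD on day 6.

day 6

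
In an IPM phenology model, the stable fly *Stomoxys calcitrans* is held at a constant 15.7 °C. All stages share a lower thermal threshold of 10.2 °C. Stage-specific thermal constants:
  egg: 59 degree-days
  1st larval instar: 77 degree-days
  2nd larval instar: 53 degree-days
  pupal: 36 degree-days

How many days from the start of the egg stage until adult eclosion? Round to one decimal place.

Daily accumulation at 15.7 °C = 15.7 − 10.2 = 5.5 DD/day.
Total K = 59 + 77 + 53 + 36 = 225 DD.
Total duration = 225 / 5.5 = 40.909 ≈ 40.9 days.

40.9 days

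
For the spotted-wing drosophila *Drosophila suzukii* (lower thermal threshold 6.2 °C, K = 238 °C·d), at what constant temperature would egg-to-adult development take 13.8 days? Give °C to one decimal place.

Required daily accumulation = 238 / 13.8 = 17.246 DD/day.
T = T_base + 17.246 = 6.2 + 17.246 = 23.446 ≈ 23.4 °C.

23.4 °C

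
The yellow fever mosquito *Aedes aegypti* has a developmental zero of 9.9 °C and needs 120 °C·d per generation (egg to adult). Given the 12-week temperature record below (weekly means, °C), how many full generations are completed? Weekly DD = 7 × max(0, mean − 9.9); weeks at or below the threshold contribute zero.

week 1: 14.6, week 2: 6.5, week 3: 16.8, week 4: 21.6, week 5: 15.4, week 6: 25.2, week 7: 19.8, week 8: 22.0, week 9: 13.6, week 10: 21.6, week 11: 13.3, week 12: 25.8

Weekly DD (7 × max(0, T̄ − 9.9)): 32.9, 0.0, 48.3, 81.9, 38.5, 107.1, 69.3, 84.7, 25.9, 81.9, 23.8, 111.3.
Season total = 705.6 DD.
Complete generations = ⌊705.6 / 120⌋ = 5.

5 generations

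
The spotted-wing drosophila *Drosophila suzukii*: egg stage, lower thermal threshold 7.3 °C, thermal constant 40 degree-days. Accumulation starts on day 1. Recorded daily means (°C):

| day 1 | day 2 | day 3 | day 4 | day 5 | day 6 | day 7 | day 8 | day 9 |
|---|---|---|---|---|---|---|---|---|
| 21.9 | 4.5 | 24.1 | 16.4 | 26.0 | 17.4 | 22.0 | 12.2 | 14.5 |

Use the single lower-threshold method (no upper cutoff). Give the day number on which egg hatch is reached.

Daily DD above 7.3 °C: 14.6, 0.0, 16.8, 9.1, 18.7, 10.1, 14.7, 4.9, 7.2.
Cumulative: 14.6, 14.6, 31.4, 40.5, 59.2, 69.3, 84.0, 88.9, 96.1.
The total first reaches 40 DD on day 4.

day 4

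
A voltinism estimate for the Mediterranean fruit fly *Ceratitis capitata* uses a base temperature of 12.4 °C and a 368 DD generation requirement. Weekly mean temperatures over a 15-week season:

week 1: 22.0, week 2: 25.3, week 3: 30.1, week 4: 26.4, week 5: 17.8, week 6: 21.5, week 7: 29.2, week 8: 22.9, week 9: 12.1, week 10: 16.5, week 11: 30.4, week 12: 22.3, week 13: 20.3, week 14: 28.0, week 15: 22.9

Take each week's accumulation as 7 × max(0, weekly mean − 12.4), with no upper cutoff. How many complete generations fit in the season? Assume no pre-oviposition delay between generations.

Weekly DD (7 × max(0, T̄ − 12.4)): 67.2, 90.3, 123.9, 98.0, 37.8, 63.7, 117.6, 73.5, 0.0, 28.7, 126.0, 69.3, 55.3, 109.2, 73.5.
Season total = 1134.0 DD.
Complete generations = ⌊1134.0 / 368⌋ = 3.

3 generations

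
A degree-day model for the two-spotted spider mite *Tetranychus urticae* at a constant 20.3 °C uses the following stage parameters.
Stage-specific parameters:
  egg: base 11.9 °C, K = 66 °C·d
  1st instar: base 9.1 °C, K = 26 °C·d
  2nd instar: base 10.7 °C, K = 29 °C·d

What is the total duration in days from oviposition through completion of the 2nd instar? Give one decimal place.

egg: 66 / (20.3 − 11.9) = 66 / 8.4 = 7.857 d.
1st instar: 26 / (20.3 − 9.1) = 26 / 11.2 = 2.321 d.
2nd instar: 29 / (20.3 − 10.7) = 29 / 9.6 = 3.021 d.
Sum = 13.199 ≈ 13.2 days.

13.2 days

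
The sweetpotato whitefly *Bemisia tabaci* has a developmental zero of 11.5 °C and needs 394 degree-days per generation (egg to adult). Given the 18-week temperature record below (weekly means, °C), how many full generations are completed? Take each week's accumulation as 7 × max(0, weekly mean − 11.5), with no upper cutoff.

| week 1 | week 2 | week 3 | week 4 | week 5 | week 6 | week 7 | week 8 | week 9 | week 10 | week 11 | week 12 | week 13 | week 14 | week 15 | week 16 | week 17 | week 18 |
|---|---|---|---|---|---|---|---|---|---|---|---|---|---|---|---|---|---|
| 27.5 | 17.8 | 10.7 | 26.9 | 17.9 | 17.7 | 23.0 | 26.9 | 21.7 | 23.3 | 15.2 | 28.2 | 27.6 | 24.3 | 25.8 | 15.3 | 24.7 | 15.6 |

Weekly DD (7 × max(0, T̄ − 11.5)): 112.0, 44.1, 0.0, 107.8, 44.8, 43.4, 80.5, 107.8, 71.4, 82.6, 25.9, 116.9, 112.7, 89.6, 100.1, 26.6, 92.4, 28.7.
Season total = 1287.3 DD.
Complete generations = ⌊1287.3 / 394⌋ = 3.

3 generations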